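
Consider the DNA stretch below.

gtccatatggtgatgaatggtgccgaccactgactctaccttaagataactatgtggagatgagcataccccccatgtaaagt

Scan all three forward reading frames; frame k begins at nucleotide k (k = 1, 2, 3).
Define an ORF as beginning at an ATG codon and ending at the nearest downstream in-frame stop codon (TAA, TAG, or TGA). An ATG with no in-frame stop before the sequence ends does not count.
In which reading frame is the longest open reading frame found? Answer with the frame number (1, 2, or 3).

2

Frame 1: GTC CAT ATG GTG ATG AAT GGT GCC GAC CAC TGA CTC TAC CTT AAG ATA ACT ATG TGG AGA TGA GCA TAC CCC CCA TGT AAA — ATG at 7, stop TGA at 31 → 27 nt; ATG at 13, stop TGA at 31 → 21 nt; ATG at 52, stop TGA at 61 → 12 nt.
Frame 2: TCC ATA TGG TGA TGA ATG GTG CCG ACC ACT GAC TCT ACC TTA AGA TAA CTA TGT GGA GAT GAG CAT ACC CCC CAT GTA AAG — ATG at 17, stop TAA at 47 → 33 nt.
Frame 3: CCA TAT GGT GAT GAA TGG TGC CGA CCA CTG ACT CTA CCT TAA GAT AAC TAT GTG GAG ATG AGC ATA CCC CCC ATG TAA AGT — ATG at 60, stop TAA at 78 → 21 nt; ATG at 75, stop TAA at 78 → 6 nt.
Longest ORF is 33 nt in frame 2 (positions 17–49).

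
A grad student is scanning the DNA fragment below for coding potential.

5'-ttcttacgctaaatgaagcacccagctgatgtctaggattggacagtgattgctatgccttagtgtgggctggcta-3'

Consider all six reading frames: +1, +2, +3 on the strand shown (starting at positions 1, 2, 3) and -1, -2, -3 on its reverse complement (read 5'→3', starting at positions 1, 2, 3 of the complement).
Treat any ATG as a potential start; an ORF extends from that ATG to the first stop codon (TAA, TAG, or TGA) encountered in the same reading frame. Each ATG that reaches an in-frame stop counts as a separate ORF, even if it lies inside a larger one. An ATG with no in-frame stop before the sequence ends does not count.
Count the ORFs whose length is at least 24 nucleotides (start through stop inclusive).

Reverse complement (5'→3'): TAGCCAGCCCACACTAAGGCATAGCAATCACTGTCCAATCCTAGACATCAGCTGGGTGCTTCATTTAGCGTAAGAA
Frame +1: TTC TTA CGC TAA ATG AAG CAC CCA GCT GAT GTC TAG GAT TGG ACA GTG ATT GCT ATG CCT TAG TGT GGG CTG GCT — ATG at 13, stop TAG at 34 → 24 nt; ATG at 55, stop TAG at 61 → 9 nt.
Frame +2: TCT TAC GCT AAA TGA AGC ACC CAG CTG ATG TCT AGG ATT GGA CAG TGA TTG CTA TGC CTT AGT GTG GGC TGG CTA — ATG at 29, stop TGA at 47 → 21 nt.
Frame +3: CTT ACG CTA AAT GAA GCA CCC AGC TGA TGT CTA GGA TTG GAC AGT GAT TGC TAT GCC TTA GTG TGG GCT GGC — no ATG→stop ORF.
Frame -1: TAG CCA GCC CAC ACT AAG GCA TAG CAA TCA CTG TCC AAT CCT AGA CAT CAG CTG GGT GCT TCA TTT AGC GTA AGA — no ATG→stop ORF.
Frame -2: AGC CAG CCC ACA CTA AGG CAT AGC AAT CAC TGT CCA ATC CTA GAC ATC AGC TGG GTG CTT CAT TTA GCG TAA GAA — no ATG→stop ORF.
Frame -3: GCC AGC CCA CAC TAA GGC ATA GCA ATC ACT GTC CAA TCC TAG ACA TCA GCT GGG TGC TTC ATT TAG CGT AAG — no ATG→stop ORF.
ORFs ≥ 24 nucleotides: frame +1 13–36 (24 nucleotides). Count = 1.

1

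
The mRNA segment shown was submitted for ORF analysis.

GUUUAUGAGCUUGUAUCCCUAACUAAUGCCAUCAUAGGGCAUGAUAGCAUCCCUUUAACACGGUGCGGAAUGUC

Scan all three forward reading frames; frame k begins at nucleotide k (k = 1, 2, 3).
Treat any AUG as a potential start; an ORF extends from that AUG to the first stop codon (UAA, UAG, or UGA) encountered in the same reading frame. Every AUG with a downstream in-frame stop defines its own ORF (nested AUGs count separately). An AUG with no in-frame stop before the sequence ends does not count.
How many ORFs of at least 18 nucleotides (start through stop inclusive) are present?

2

Frame 1: GUU UAU GAG CUU GUA UCC CUA ACU AAU GCC AUC AUA GGG CAU GAU AGC AUC CCU UUA ACA CGG UGC GGA AUG — no AUG→stop ORF.
Frame 2: UUU AUG AGC UUG UAU CCC UAA CUA AUG CCA UCA UAG GGC AUG AUA GCA UCC CUU UAA CAC GGU GCG GAA UGU — AUG at 5, stop UAA at 20 → 18 nt; AUG at 26, stop UAG at 35 → 12 nt; AUG at 41, stop UAA at 56 → 18 nt.
Frame 3: UUA UGA GCU UGU AUC CCU AAC UAA UGC CAU CAU AGG GCA UGA UAG CAU CCC UUU AAC ACG GUG CGG AAU GUC — no AUG→stop ORF.
ORFs ≥ 18 nucleotides: frame 2 5–22 (18 nucleotides), frame 2 41–58 (18 nucleotides). Count = 2.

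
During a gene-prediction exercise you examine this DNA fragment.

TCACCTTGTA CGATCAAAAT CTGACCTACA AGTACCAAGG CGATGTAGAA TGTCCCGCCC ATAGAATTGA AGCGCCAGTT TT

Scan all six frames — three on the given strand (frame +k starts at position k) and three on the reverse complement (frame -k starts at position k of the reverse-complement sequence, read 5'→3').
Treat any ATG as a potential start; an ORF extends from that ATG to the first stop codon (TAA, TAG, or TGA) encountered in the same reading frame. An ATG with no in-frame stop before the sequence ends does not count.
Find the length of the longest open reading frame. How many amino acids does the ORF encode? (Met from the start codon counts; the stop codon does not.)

4

Reverse complement (5'→3'): AAAACTGGCGCTTCAATTCTATGGGCGGGACATTCTACATCGCCTTGGTACTTGTAGGTCAGATTTTGATCGTACAAGGTGA
Frame +1: TCA CCT TGT ACG ATC AAA ATC TGA CCT ACA AGT ACC AAG GCG ATG TAG AAT GTC CCG CCC ATA GAA TTG AAG CGC CAG TTT — ATG at 43, stop TAG at 46 → 6 nt.
Frame +2: CAC CTT GTA CGA TCA AAA TCT GAC CTA CAA GTA CCA AGG CGA TGT AGA ATG TCC CGC CCA TAG AAT TGA AGC GCC AGT TTT — ATG at 50, stop TAG at 62 → 15 nt.
Frame +3: ACC TTG TAC GAT CAA AAT CTG ACC TAC AAG TAC CAA GGC GAT GTA GAA TGT CCC GCC CAT AGA ATT GAA GCG CCA GTT — no ATG→stop ORF.
Frame -1: AAA ACT GGC GCT TCA ATT CTA TGG GCG GGA CAT TCT ACA TCG CCT TGG TAC TTG TAG GTC AGA TTT TGA TCG TAC AAG GTG — no ATG→stop ORF.
Frame -2: AAA CTG GCG CTT CAA TTC TAT GGG CGG GAC ATT CTA CAT CGC CTT GGT ACT TGT AGG TCA GAT TTT GAT CGT ACA AGG TGA — no ATG→stop ORF.
Frame -3: AAC TGG CGC TTC AAT TCT ATG GGC GGG ACA TTC TAC ATC GCC TTG GTA CTT GTA GGT CAG ATT TTG ATC GTA CAA GGT — no ATG→stop ORF.
Longest: frame +2, positions 50–64, 15 nt = 5 codons = 4 aa. → 4 amino acids.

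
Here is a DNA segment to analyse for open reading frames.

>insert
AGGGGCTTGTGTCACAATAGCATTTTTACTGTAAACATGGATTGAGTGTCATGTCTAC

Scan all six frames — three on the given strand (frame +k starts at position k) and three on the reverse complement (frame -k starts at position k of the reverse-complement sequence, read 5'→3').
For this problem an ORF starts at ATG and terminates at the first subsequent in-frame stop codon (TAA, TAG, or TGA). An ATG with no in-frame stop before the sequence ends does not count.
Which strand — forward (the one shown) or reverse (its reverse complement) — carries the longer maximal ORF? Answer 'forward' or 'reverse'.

Reverse complement (5'→3'): GTAGACATGACACTCAATCCATGTTTACAGTAAAAATGCTATTGTGACACAAGCCCCT
Frame +1: AGG GGC TTG TGT CAC AAT AGC ATT TTT ACT GTA AAC ATG GAT TGA GTG TCA TGT CTA — ATG at 37, stop TGA at 43 → 9 nt.
Frame +2: GGG GCT TGT GTC ACA ATA GCA TTT TTA CTG TAA ACA TGG ATT GAG TGT CAT GTC TAC — no ATG→stop ORF.
Frame +3: GGG CTT GTG TCA CAA TAG CAT TTT TAC TGT AAA CAT GGA TTG AGT GTC ATG TCT — no ATG→stop ORF.
Frame -1: GTA GAC ATG ACA CTC AAT CCA TGT TTA CAG TAA AAA TGC TAT TGT GAC ACA AGC CCC — ATG at 7, stop TAA at 31 → 27 nt.
Frame -2: TAG ACA TGA CAC TCA ATC CAT GTT TAC AGT AAA AAT GCT ATT GTG ACA CAA GCC CCT — no ATG→stop ORF.
Frame -3: AGA CAT GAC ACT CAA TCC ATG TTT ACA GTA AAA ATG CTA TTG TGA CAC AAG CCC — ATG at 21, stop TGA at 45 → 27 nt; ATG at 36, stop TGA at 45 → 12 nt.
Forward-strand max 9 nt; reverse-strand max 27 nt. The reverse strand has the longer ORF.

reverse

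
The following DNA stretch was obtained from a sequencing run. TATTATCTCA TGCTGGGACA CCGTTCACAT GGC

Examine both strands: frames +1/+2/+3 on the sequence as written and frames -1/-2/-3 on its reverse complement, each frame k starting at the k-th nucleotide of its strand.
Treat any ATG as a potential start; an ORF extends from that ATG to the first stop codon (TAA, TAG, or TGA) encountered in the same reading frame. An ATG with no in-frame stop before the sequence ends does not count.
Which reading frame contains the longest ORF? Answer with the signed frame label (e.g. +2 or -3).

-2

Reverse complement (5'→3'): GCCATGTGAACGGTGTCCCAGCATGAGATAATA
Frame +1: TAT TAT CTC ATG CTG GGA CAC CGT TCA CAT GGC — no ATG→stop ORF.
Frame +2: ATT ATC TCA TGC TGG GAC ACC GTT CAC ATG — no ATG→stop ORF.
Frame +3: TTA TCT CAT GCT GGG ACA CCG TTC ACA TGG — no ATG→stop ORF.
Frame -1: GCC ATG TGA ACG GTG TCC CAG CAT GAG ATA ATA — ATG at 4, stop TGA at 7 → 6 nt.
Frame -2: CCA TGT GAA CGG TGT CCC AGC ATG AGA TAA — ATG at 23, stop TAA at 29 → 9 nt.
Frame -3: CAT GTG AAC GGT GTC CCA GCA TGA GAT AAT — no ATG→stop ORF.
Longest ORF is 9 nt in frame -2 (positions 23–31).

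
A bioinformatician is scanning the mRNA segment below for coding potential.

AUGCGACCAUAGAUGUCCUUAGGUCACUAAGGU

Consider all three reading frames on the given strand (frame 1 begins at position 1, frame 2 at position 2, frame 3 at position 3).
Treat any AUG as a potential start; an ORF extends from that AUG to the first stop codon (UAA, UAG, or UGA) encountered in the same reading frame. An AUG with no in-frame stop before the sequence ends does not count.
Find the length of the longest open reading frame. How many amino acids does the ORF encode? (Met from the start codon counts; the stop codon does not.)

5

Frame 1: AUG CGA CCA UAG AUG UCC UUA GGU CAC UAA GGU — AUG at 1, stop UAG at 10 → 12 nt; AUG at 13, stop UAA at 28 → 18 nt.
Frame 2: UGC GAC CAU AGA UGU CCU UAG GUC ACU AAG — no AUG→stop ORF.
Frame 3: GCG ACC AUA GAU GUC CUU AGG UCA CUA AGG — no AUG→stop ORF.
Longest: frame 1, positions 13–30, 18 nt = 6 codons = 5 aa. → 5 amino acids.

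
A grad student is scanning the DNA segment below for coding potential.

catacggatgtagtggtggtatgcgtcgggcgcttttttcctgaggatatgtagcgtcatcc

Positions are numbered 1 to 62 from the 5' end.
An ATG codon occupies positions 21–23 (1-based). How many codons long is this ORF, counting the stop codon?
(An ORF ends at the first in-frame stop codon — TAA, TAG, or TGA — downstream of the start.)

Codons from position 21: ATG (21–23), CGT (24–26), CGG (27–29), GCG (30–32), CTT (33–35), TTT (36–38), TCC (39–41), TGA (42–44).
TGA is the first in-frame stop; that's 8 codons including the stop.

8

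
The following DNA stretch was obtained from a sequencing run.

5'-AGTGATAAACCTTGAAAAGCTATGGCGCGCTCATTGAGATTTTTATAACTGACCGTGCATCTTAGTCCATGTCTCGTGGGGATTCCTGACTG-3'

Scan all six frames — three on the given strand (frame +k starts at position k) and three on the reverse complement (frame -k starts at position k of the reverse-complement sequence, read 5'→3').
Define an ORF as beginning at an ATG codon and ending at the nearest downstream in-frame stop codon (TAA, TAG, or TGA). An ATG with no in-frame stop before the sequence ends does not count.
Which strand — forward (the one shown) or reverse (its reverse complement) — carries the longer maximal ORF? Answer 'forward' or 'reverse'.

forward

Reverse complement (5'→3'): CAGTCAGGAATCCCCACGAGACATGGACTAAGATGCACGGTCAGTTATAAAAATCTCAATGAGCGCGCCATAGCTTTTCAAGGTTTATCACT
Frame +1: AGT GAT AAA CCT TGA AAA GCT ATG GCG CGC TCA TTG AGA TTT TTA TAA CTG ACC GTG CAT CTT AGT CCA TGT CTC GTG GGG ATT CCT GAC — ATG at 22, stop TAA at 46 → 27 nt.
Frame +2: GTG ATA AAC CTT GAA AAG CTA TGG CGC GCT CAT TGA GAT TTT TAT AAC TGA CCG TGC ATC TTA GTC CAT GTC TCG TGG GGA TTC CTG ACT — no ATG→stop ORF.
Frame +3: TGA TAA ACC TTG AAA AGC TAT GGC GCG CTC ATT GAG ATT TTT ATA ACT GAC CGT GCA TCT TAG TCC ATG TCT CGT GGG GAT TCC TGA CTG — ATG at 69, stop TGA at 87 → 21 nt.
Frame -1: CAG TCA GGA ATC CCC ACG AGA CAT GGA CTA AGA TGC ACG GTC AGT TAT AAA AAT CTC AAT GAG CGC GCC ATA GCT TTT CAA GGT TTA TCA — no ATG→stop ORF.
Frame -2: AGT CAG GAA TCC CCA CGA GAC ATG GAC TAA GAT GCA CGG TCA GTT ATA AAA ATC TCA ATG AGC GCG CCA TAG CTT TTC AAG GTT TAT CAC — ATG at 23, stop TAA at 29 → 9 nt; ATG at 59, stop TAG at 71 → 15 nt.
Frame -3: GTC AGG AAT CCC CAC GAG ACA TGG ACT AAG ATG CAC GGT CAG TTA TAA AAA TCT CAA TGA GCG CGC CAT AGC TTT TCA AGG TTT ATC ACT — ATG at 33, stop TAA at 48 → 18 nt.
Forward-strand max 27 nt; reverse-strand max 18 nt. The forward strand has the longer ORF.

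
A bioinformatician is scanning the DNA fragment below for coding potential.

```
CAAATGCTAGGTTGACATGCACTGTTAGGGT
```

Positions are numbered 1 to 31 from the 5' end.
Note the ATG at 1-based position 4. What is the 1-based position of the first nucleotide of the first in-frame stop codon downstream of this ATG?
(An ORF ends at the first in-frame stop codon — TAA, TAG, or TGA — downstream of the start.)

13

Codons from position 4: ATG (4–6), CTA (7–9), GGT (10–12), TGA (13–15).
TGA is a stop codon; it begins at position 13.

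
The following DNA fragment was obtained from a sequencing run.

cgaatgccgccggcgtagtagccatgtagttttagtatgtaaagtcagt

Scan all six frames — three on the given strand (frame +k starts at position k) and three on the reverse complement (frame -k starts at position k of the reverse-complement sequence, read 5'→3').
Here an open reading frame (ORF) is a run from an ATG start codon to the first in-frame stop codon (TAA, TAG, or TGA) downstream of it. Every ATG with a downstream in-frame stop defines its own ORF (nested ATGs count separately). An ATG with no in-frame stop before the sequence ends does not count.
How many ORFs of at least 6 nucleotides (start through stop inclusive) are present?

Reverse complement (5'→3'): ACTGACTTTACATACTAAAACTACATGGCTACTACGCCGGCGGCATTCG
Frame +1: CGA ATG CCG CCG GCG TAG TAG CCA TGT AGT TTT AGT ATG TAA AGT CAG — ATG at 4, stop TAG at 16 → 15 nt; ATG at 37, stop TAA at 40 → 6 nt.
Frame +2: GAA TGC CGC CGG CGT AGT AGC CAT GTA GTT TTA GTA TGT AAA GTC AGT — no ATG→stop ORF.
Frame +3: AAT GCC GCC GGC GTA GTA GCC ATG TAG TTT TAG TAT GTA AAG TCA — ATG at 24, stop TAG at 27 → 6 nt.
Frame -1: ACT GAC TTT ACA TAC TAA AAC TAC ATG GCT ACT ACG CCG GCG GCA TTC — no ATG→stop ORF.
Frame -2: CTG ACT TTA CAT ACT AAA ACT ACA TGG CTA CTA CGC CGG CGG CAT TCG — no ATG→stop ORF.
Frame -3: TGA CTT TAC ATA CTA AAA CTA CAT GGC TAC TAC GCC GGC GGC ATT — no ATG→stop ORF.
ORFs ≥ 6 nucleotides: frame +1 4–18 (15 nucleotides), frame +1 37–42 (6 nucleotides), frame +3 24–29 (6 nucleotides). Count = 3.

3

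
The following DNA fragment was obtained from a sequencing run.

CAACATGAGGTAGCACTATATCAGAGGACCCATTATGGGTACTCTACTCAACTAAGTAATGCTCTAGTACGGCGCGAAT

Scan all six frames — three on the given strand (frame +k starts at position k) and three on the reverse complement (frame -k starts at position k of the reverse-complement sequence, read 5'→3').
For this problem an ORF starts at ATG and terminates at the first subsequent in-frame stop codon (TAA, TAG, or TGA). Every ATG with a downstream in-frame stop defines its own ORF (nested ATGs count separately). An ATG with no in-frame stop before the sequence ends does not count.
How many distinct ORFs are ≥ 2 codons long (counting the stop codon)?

4

Reverse complement (5'→3'): ATTCGCGCCGTACTAGAGCATTACTTAGTTGAGTAGAGTACCCATAATGGGTCCTCTGATATAGTGCTACCTCATGTTG
Frame +1: CAA CAT GAG GTA GCA CTA TAT CAG AGG ACC CAT TAT GGG TAC TCT ACT CAA CTA AGT AAT GCT CTA GTA CGG CGC GAA — no ATG→stop ORF.
Frame +2: AAC ATG AGG TAG CAC TAT ATC AGA GGA CCC ATT ATG GGT ACT CTA CTC AAC TAA GTA ATG CTC TAG TAC GGC GCG AAT — ATG at 5, stop TAG at 11 → 9 nt; ATG at 35, stop TAA at 53 → 21 nt; ATG at 59, stop TAG at 65 → 9 nt.
Frame +3: ACA TGA GGT AGC ACT ATA TCA GAG GAC CCA TTA TGG GTA CTC TAC TCA ACT AAG TAA TGC TCT AGT ACG GCG CGA — no ATG→stop ORF.
Frame -1: ATT CGC GCC GTA CTA GAG CAT TAC TTA GTT GAG TAG AGT ACC CAT AAT GGG TCC TCT GAT ATA GTG CTA CCT CAT GTT — no ATG→stop ORF.
Frame -2: TTC GCG CCG TAC TAG AGC ATT ACT TAG TTG AGT AGA GTA CCC ATA ATG GGT CCT CTG ATA TAG TGC TAC CTC ATG TTG — ATG at 47, stop TAG at 62 → 18 nt.
Frame -3: TCG CGC CGT ACT AGA GCA TTA CTT AGT TGA GTA GAG TAC CCA TAA TGG GTC CTC TGA TAT AGT GCT ACC TCA TGT — no ATG→stop ORF.
ORFs ≥ 2 codons: frame +2 5–13 (3 codons), frame +2 35–55 (7 codons), frame +2 59–67 (3 codons), frame -2 47–64 (6 codons). Count = 4.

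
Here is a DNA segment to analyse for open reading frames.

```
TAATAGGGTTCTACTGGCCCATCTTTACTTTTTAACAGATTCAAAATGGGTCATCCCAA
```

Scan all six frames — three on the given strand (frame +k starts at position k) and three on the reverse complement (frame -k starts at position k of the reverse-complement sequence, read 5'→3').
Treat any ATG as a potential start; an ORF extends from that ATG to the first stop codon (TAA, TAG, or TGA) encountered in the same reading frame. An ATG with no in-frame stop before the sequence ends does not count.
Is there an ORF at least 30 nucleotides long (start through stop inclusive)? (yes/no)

yes

Reverse complement (5'→3'): TTGGGATGACCCATTTTGAATCTGTTAAAAAGTAAAGATGGGCCAGTAGAACCCTATTA
Frame +1: TAA TAG GGT TCT ACT GGC CCA TCT TTA CTT TTT AAC AGA TTC AAA ATG GGT CAT CCC — no ATG→stop ORF.
Frame +2: AAT AGG GTT CTA CTG GCC CAT CTT TAC TTT TTA ACA GAT TCA AAA TGG GTC ATC CCA — no ATG→stop ORF.
Frame +3: ATA GGG TTC TAC TGG CCC ATC TTT ACT TTT TAA CAG ATT CAA AAT GGG TCA TCC CAA — no ATG→stop ORF.
Frame -1: TTG GGA TGA CCC ATT TTG AAT CTG TTA AAA AGT AAA GAT GGG CCA GTA GAA CCC TAT — no ATG→stop ORF.
Frame -2: TGG GAT GAC CCA TTT TGA ATC TGT TAA AAA GTA AAG ATG GGC CAG TAG AAC CCT ATT — ATG at 38, stop TAG at 47 → 12 nt.
Frame -3: GGG ATG ACC CAT TTT GAA TCT GTT AAA AAG TAA AGA TGG GCC AGT AGA ACC CTA TTA — ATG at 6, stop TAA at 33 → 30 nt.
Frame -3 has an ORF of 30 nucleotides (positions 6–35) ≥ 30, so yes.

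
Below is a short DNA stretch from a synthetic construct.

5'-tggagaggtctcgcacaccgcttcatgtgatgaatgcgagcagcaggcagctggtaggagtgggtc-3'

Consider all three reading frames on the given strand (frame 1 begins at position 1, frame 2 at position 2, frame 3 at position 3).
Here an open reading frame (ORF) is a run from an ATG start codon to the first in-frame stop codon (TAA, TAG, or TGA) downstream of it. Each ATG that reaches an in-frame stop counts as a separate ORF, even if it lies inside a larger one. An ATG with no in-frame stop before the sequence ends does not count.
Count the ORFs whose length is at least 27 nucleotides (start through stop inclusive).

0

Frame 1: TGG AGA GGT CTC GCA CAC CGC TTC ATG TGA TGA ATG CGA GCA GCA GGC AGC TGG TAG GAG TGG GTC — ATG at 25, stop TGA at 28 → 6 nt; ATG at 34, stop TAG at 55 → 24 nt.
Frame 2: GGA GAG GTC TCG CAC ACC GCT TCA TGT GAT GAA TGC GAG CAG CAG GCA GCT GGT AGG AGT GGG — no ATG→stop ORF.
Frame 3: GAG AGG TCT CGC ACA CCG CTT CAT GTG ATG AAT GCG AGC AGC AGG CAG CTG GTA GGA GTG GGT — no ATG→stop ORF.
No ORF reaches 27 nucleotides. Count = 0.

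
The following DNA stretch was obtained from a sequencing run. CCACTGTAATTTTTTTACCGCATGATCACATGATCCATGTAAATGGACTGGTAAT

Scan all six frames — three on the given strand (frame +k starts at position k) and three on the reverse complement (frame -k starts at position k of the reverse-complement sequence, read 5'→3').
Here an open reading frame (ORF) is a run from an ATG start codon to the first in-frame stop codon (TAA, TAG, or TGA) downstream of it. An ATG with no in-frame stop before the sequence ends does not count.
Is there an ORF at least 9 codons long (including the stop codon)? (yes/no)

no

Reverse complement (5'→3'): ATTACCAGTCCATTTACATGGATCATGTGATCATGCGGTAAAAAAATTACAGTGG
Frame +1: CCA CTG TAA TTT TTT TAC CGC ATG ATC ACA TGA TCC ATG TAA ATG GAC TGG TAA — ATG at 22, stop TGA at 31 → 12 nt; ATG at 37, stop TAA at 40 → 6 nt; ATG at 43, stop TAA at 52 → 12 nt.
Frame +2: CAC TGT AAT TTT TTT ACC GCA TGA TCA CAT GAT CCA TGT AAA TGG ACT GGT AAT — no ATG→stop ORF.
Frame +3: ACT GTA ATT TTT TTA CCG CAT GAT CAC ATG ATC CAT GTA AAT GGA CTG GTA — no ATG→stop ORF.
Frame -1: ATT ACC AGT CCA TTT ACA TGG ATC ATG TGA TCA TGC GGT AAA AAA ATT ACA GTG — ATG at 25, stop TGA at 28 → 6 nt.
Frame -2: TTA CCA GTC CAT TTA CAT GGA TCA TGT GAT CAT GCG GTA AAA AAA TTA CAG TGG — no ATG→stop ORF.
Frame -3: TAC CAG TCC ATT TAC ATG GAT CAT GTG ATC ATG CGG TAA AAA AAT TAC AGT — ATG at 18, stop TAA at 39 → 24 nt; ATG at 33, stop TAA at 39 → 9 nt.
Largest ORF found is 8 codons < 9, so no.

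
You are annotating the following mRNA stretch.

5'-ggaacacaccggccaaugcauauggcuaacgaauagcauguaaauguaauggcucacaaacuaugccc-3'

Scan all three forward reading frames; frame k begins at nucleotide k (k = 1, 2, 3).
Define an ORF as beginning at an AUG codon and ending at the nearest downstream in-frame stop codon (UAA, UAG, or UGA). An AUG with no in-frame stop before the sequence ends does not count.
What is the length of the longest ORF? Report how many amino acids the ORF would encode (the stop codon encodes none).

Frame 1: GGA ACA CAC CGG CCA AUG CAU AUG GCU AAC GAA UAG CAU GUA AAU GUA AUG GCU CAC AAA CUA UGC — AUG at 16, stop UAG at 34 → 21 nt; AUG at 22, stop UAG at 34 → 15 nt.
Frame 2: GAA CAC ACC GGC CAA UGC AUA UGG CUA ACG AAU AGC AUG UAA AUG UAA UGG CUC ACA AAC UAU GCC — AUG at 38, stop UAA at 41 → 6 nt; AUG at 44, stop UAA at 47 → 6 nt.
Frame 3: AAC ACA CCG GCC AAU GCA UAU GGC UAA CGA AUA GCA UGU AAA UGU AAU GGC UCA CAA ACU AUG CCC — no AUG→stop ORF.
Longest: frame 1, positions 16–36, 21 nt = 7 codons = 6 aa. → 6 amino acids.

6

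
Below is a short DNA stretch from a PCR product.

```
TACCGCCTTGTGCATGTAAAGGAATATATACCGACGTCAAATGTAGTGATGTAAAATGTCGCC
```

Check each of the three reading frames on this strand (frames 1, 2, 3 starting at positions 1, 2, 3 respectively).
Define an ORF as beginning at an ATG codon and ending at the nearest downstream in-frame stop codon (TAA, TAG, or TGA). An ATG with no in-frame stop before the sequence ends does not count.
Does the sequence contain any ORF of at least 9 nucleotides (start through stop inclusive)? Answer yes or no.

no

Frame 1: TAC CGC CTT GTG CAT GTA AAG GAA TAT ATA CCG ACG TCA AAT GTA GTG ATG TAA AAT GTC GCC — ATG at 49, stop TAA at 52 → 6 nt.
Frame 2: ACC GCC TTG TGC ATG TAA AGG AAT ATA TAC CGA CGT CAA ATG TAG TGA TGT AAA ATG TCG — ATG at 14, stop TAA at 17 → 6 nt; ATG at 41, stop TAG at 44 → 6 nt.
Frame 3: CCG CCT TGT GCA TGT AAA GGA ATA TAT ACC GAC GTC AAA TGT AGT GAT GTA AAA TGT CGC — no ATG→stop ORF.
Largest ORF found is 6 nucleotides < 9, so no.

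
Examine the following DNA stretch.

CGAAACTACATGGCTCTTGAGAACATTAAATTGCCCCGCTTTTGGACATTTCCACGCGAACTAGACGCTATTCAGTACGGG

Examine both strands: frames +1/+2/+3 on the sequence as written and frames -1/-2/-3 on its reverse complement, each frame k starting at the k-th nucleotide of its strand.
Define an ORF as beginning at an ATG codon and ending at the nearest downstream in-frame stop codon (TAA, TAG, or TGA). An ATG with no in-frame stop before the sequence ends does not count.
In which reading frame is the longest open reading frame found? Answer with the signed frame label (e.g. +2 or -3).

-3

Reverse complement (5'→3'): CCCGTACTGAATAGCGTCTAGTTCGCGTGGAAATGTCCAAAAGCGGGGCAATTTAATGTTCTCAAGAGCCATGTAGTTTCG
Frame +1: CGA AAC TAC ATG GCT CTT GAG AAC ATT AAA TTG CCC CGC TTT TGG ACA TTT CCA CGC GAA CTA GAC GCT ATT CAG TAC GGG — no ATG→stop ORF.
Frame +2: GAA ACT ACA TGG CTC TTG AGA ACA TTA AAT TGC CCC GCT TTT GGA CAT TTC CAC GCG AAC TAG ACG CTA TTC AGT ACG — no ATG→stop ORF.
Frame +3: AAA CTA CAT GGC TCT TGA GAA CAT TAA ATT GCC CCG CTT TTG GAC ATT TCC ACG CGA ACT AGA CGC TAT TCA GTA CGG — no ATG→stop ORF.
Frame -1: CCC GTA CTG AAT AGC GTC TAG TTC GCG TGG AAA TGT CCA AAA GCG GGG CAA TTT AAT GTT CTC AAG AGC CAT GTA GTT TCG — no ATG→stop ORF.
Frame -2: CCG TAC TGA ATA GCG TCT AGT TCG CGT GGA AAT GTC CAA AAG CGG GGC AAT TTA ATG TTC TCA AGA GCC ATG TAG TTT — ATG at 56, stop TAG at 74 → 21 nt; ATG at 71, stop TAG at 74 → 6 nt.
Frame -3: CGT ACT GAA TAG CGT CTA GTT CGC GTG GAA ATG TCC AAA AGC GGG GCA ATT TAA TGT TCT CAA GAG CCA TGT AGT TTC — ATG at 33, stop TAA at 54 → 24 nt.
Longest ORF is 24 nt in frame -3 (positions 33–56).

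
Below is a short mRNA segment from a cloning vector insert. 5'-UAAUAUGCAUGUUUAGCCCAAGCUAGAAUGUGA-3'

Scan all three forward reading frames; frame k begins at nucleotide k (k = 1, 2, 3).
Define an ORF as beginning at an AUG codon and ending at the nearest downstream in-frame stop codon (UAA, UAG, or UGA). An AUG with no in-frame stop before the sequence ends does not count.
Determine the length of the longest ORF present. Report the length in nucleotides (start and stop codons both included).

Frame 1: UAA UAU GCA UGU UUA GCC CAA GCU AGA AUG UGA — AUG at 28, stop UGA at 31 → 6 nt.
Frame 2: AAU AUG CAU GUU UAG CCC AAG CUA GAA UGU — AUG at 5, stop UAG at 14 → 12 nt.
Frame 3: AUA UGC AUG UUU AGC CCA AGC UAG AAU GUG — AUG at 9, stop UAG at 24 → 18 nt.
Longest: frame 3, positions 9–26, 18 nt = 6 codons = 5 aa. → 18 nucleotides.

18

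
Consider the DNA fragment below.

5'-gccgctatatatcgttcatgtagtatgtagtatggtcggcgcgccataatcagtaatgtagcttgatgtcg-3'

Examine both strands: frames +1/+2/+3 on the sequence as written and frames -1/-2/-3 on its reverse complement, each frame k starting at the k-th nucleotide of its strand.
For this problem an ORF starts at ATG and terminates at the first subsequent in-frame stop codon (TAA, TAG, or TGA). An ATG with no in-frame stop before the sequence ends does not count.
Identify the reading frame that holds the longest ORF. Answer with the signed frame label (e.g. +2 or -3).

Reverse complement (5'→3'): CGACATCAAGCTACATTACTGATTATGGCGCGCCGACCATACTACATACTACATGAACGATATATAGCGGC
Frame +1: GCC GCT ATA TAT CGT TCA TGT AGT ATG TAG TAT GGT CGG CGC GCC ATA ATC AGT AAT GTA GCT TGA TGT — ATG at 25, stop TAG at 28 → 6 nt.
Frame +2: CCG CTA TAT ATC GTT CAT GTA GTA TGT AGT ATG GTC GGC GCG CCA TAA TCA GTA ATG TAG CTT GAT GTC — ATG at 32, stop TAA at 47 → 18 nt; ATG at 56, stop TAG at 59 → 6 nt.
Frame +3: CGC TAT ATA TCG TTC ATG TAG TAT GTA GTA TGG TCG GCG CGC CAT AAT CAG TAA TGT AGC TTG ATG TCG — ATG at 18, stop TAG at 21 → 6 nt.
Frame -1: CGA CAT CAA GCT ACA TTA CTG ATT ATG GCG CGC CGA CCA TAC TAC ATA CTA CAT GAA CGA TAT ATA GCG — no ATG→stop ORF.
Frame -2: GAC ATC AAG CTA CAT TAC TGA TTA TGG CGC GCC GAC CAT ACT ACA TAC TAC ATG AAC GAT ATA TAG CGG — ATG at 53, stop TAG at 65 → 15 nt.
Frame -3: ACA TCA AGC TAC ATT ACT GAT TAT GGC GCG CCG ACC ATA CTA CAT ACT ACA TGA ACG ATA TAT AGC GGC — no ATG→stop ORF.
Longest ORF is 18 nt in frame +2 (positions 32–49).

+2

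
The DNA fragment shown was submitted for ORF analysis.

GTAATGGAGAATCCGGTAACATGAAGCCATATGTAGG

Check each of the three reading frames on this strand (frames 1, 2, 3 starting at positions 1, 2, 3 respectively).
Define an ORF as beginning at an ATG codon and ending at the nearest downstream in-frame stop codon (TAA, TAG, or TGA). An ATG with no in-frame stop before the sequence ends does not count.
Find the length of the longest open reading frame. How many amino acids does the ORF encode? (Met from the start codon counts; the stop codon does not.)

6

Frame 1: GTA ATG GAG AAT CCG GTA ACA TGA AGC CAT ATG TAG — ATG at 4, stop TGA at 22 → 21 nt; ATG at 31, stop TAG at 34 → 6 nt.
Frame 2: TAA TGG AGA ATC CGG TAA CAT GAA GCC ATA TGT AGG — no ATG→stop ORF.
Frame 3: AAT GGA GAA TCC GGT AAC ATG AAG CCA TAT GTA — no ATG→stop ORF.
Longest: frame 1, positions 4–24, 21 nt = 7 codons = 6 aa. → 6 amino acids.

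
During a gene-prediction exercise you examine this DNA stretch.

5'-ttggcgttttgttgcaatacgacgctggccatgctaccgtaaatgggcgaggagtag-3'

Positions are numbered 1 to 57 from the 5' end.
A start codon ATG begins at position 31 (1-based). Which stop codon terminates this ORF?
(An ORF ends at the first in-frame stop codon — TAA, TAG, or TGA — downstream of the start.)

Codons from position 31: ATG (31–33), CTA (34–36), CCG (37–39), TAA (40–42).
The first in-frame stop codon is TAA.

TAA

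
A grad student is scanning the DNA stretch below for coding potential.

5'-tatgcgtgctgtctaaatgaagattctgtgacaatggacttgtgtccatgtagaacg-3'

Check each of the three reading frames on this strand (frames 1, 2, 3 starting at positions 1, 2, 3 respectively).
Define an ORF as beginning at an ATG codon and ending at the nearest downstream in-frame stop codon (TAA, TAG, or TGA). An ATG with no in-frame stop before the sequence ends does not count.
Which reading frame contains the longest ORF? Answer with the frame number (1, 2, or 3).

2

Frame 1: TAT GCG TGC TGT CTA AAT GAA GAT TCT GTG ACA ATG GAC TTG TGT CCA TGT AGA ACG — no ATG→stop ORF.
Frame 2: ATG CGT GCT GTC TAA ATG AAG ATT CTG TGA CAA TGG ACT TGT GTC CAT GTA GAA — ATG at 2, stop TAA at 14 → 15 nt; ATG at 17, stop TGA at 29 → 15 nt.
Frame 3: TGC GTG CTG TCT AAA TGA AGA TTC TGT GAC AAT GGA CTT GTG TCC ATG TAG AAC — ATG at 48, stop TAG at 51 → 6 nt.
Longest ORF is 15 nt in frame 2 (positions 2–16).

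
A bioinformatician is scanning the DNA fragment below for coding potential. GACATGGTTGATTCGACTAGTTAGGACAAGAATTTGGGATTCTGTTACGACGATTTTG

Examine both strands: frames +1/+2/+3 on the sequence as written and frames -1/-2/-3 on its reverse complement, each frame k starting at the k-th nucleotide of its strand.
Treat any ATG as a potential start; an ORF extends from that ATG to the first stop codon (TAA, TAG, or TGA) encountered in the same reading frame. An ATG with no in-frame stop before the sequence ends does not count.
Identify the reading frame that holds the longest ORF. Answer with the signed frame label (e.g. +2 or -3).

Reverse complement (5'→3'): CAAAATCGTCGTAACAGAATCCCAAATTCTTGTCCTAACTAGTCGAATCAACCATGTC
Frame +1: GAC ATG GTT GAT TCG ACT AGT TAG GAC AAG AAT TTG GGA TTC TGT TAC GAC GAT TTT — ATG at 4, stop TAG at 22 → 21 nt.
Frame +2: ACA TGG TTG ATT CGA CTA GTT AGG ACA AGA ATT TGG GAT TCT GTT ACG ACG ATT TTG — no ATG→stop ORF.
Frame +3: CAT GGT TGA TTC GAC TAG TTA GGA CAA GAA TTT GGG ATT CTG TTA CGA CGA TTT — no ATG→stop ORF.
Frame -1: CAA AAT CGT CGT AAC AGA ATC CCA AAT TCT TGT CCT AAC TAG TCG AAT CAA CCA TGT — no ATG→stop ORF.
Frame -2: AAA ATC GTC GTA ACA GAA TCC CAA ATT CTT GTC CTA ACT AGT CGA ATC AAC CAT GTC — no ATG→stop ORF.
Frame -3: AAA TCG TCG TAA CAG AAT CCC AAA TTC TTG TCC TAA CTA GTC GAA TCA ACC ATG — no ATG→stop ORF.
Longest ORF is 21 nt in frame +1 (positions 4–24).

+1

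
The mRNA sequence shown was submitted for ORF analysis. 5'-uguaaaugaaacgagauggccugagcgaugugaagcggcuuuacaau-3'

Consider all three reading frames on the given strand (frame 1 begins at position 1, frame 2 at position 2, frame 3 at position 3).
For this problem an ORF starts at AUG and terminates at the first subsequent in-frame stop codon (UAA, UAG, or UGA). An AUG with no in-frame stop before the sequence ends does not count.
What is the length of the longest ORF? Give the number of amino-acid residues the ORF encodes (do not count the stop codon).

2

Frame 1: UGU AAA UGA AAC GAG AUG GCC UGA GCG AUG UGA AGC GGC UUU ACA — AUG at 16, stop UGA at 22 → 9 nt; AUG at 28, stop UGA at 31 → 6 nt.
Frame 2: GUA AAU GAA ACG AGA UGG CCU GAG CGA UGU GAA GCG GCU UUA CAA — no AUG→stop ORF.
Frame 3: UAA AUG AAA CGA GAU GGC CUG AGC GAU GUG AAG CGG CUU UAC AAU — no AUG→stop ORF.
Longest: frame 1, positions 16–24, 9 nt = 3 codons = 2 aa. → 2 amino acids.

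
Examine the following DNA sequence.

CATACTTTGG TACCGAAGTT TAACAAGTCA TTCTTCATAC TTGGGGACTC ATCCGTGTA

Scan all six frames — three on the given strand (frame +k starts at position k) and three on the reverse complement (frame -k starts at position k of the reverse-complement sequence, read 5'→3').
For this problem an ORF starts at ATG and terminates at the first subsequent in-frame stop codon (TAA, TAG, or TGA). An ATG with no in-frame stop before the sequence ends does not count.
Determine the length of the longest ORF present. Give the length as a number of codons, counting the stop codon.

6

Reverse complement (5'→3'): TACACGGATGAGTCCCCAAGTATGAAGAATGACTTGTTAAACTTCGGTACCAAAGTATG
Frame +1: CAT ACT TTG GTA CCG AAG TTT AAC AAG TCA TTC TTC ATA CTT GGG GAC TCA TCC GTG — no ATG→stop ORF.
Frame +2: ATA CTT TGG TAC CGA AGT TTA ACA AGT CAT TCT TCA TAC TTG GGG ACT CAT CCG TGT — no ATG→stop ORF.
Frame +3: TAC TTT GGT ACC GAA GTT TAA CAA GTC ATT CTT CAT ACT TGG GGA CTC ATC CGT GTA — no ATG→stop ORF.
Frame -1: TAC ACG GAT GAG TCC CCA AGT ATG AAG AAT GAC TTG TTA AAC TTC GGT ACC AAA GTA — no ATG→stop ORF.
Frame -2: ACA CGG ATG AGT CCC CAA GTA TGA AGA ATG ACT TGT TAA ACT TCG GTA CCA AAG TAT — ATG at 8, stop TGA at 23 → 18 nt; ATG at 29, stop TAA at 38 → 12 nt.
Frame -3: CAC GGA TGA GTC CCC AAG TAT GAA GAA TGA CTT GTT AAA CTT CGG TAC CAA AGT ATG — no ATG→stop ORF.
Longest: frame -2, positions 8–25, 18 nt = 6 codons = 5 aa. → 6 codons.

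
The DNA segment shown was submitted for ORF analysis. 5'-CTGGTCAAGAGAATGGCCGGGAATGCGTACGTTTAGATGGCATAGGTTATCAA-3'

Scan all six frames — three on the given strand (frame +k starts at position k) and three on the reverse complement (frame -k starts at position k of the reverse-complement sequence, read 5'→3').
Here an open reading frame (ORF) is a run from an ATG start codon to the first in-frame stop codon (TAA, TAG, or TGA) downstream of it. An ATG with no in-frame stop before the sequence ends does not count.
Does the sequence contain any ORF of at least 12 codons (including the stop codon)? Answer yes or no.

Reverse complement (5'→3'): TTGATAACCTATGCCATCTAAACGTACGCATTCCCGGCCATTCTCTTGACCAG
Frame +1: CTG GTC AAG AGA ATG GCC GGG AAT GCG TAC GTT TAG ATG GCA TAG GTT ATC — ATG at 13, stop TAG at 34 → 24 nt; ATG at 37, stop TAG at 43 → 9 nt.
Frame +2: TGG TCA AGA GAA TGG CCG GGA ATG CGT ACG TTT AGA TGG CAT AGG TTA TCA — no ATG→stop ORF.
Frame +3: GGT CAA GAG AAT GGC CGG GAA TGC GTA CGT TTA GAT GGC ATA GGT TAT CAA — no ATG→stop ORF.
Frame -1: TTG ATA ACC TAT GCC ATC TAA ACG TAC GCA TTC CCG GCC ATT CTC TTG ACC — no ATG→stop ORF.
Frame -2: TGA TAA CCT ATG CCA TCT AAA CGT ACG CAT TCC CGG CCA TTC TCT TGA CCA — ATG at 11, stop TGA at 47 → 39 nt.
Frame -3: GAT AAC CTA TGC CAT CTA AAC GTA CGC ATT CCC GGC CAT TCT CTT GAC CAG — no ATG→stop ORF.
Frame -2 has an ORF of 13 codons (positions 11–49) ≥ 12, so yes.

yes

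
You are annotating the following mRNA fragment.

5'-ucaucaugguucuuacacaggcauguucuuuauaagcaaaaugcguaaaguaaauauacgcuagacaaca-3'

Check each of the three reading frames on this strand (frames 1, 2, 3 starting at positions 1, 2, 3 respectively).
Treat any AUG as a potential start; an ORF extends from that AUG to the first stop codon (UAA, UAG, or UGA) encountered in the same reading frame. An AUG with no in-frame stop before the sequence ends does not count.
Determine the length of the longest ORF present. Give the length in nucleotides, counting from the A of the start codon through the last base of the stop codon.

42

Frame 1: UCA UCA UGG UUC UUA CAC AGG CAU GUU CUU UAU AAG CAA AAU GCG UAA AGU AAA UAU ACG CUA GAC AAC — no AUG→stop ORF.
Frame 2: CAU CAU GGU UCU UAC ACA GGC AUG UUC UUU AUA AGC AAA AUG CGU AAA GUA AAU AUA CGC UAG ACA ACA — AUG at 23, stop UAG at 62 → 42 nt; AUG at 41, stop UAG at 62 → 24 nt.
Frame 3: AUC AUG GUU CUU ACA CAG GCA UGU UCU UUA UAA GCA AAA UGC GUA AAG UAA AUA UAC GCU AGA CAA — AUG at 6, stop UAA at 33 → 30 nt.
Longest: frame 2, positions 23–64, 42 nt = 14 codons = 13 aa. → 42 nucleotides.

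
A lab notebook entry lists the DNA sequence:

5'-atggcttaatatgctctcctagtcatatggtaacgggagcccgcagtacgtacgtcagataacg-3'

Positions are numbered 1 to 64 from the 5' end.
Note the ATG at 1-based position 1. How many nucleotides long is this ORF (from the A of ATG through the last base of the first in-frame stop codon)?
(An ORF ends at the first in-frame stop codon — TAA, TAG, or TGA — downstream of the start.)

9

Codons from position 1: ATG (1–3), GCT (4–6), TAA (7–9).
TAA is the first in-frame stop; ORF spans 1–9, 9 nucleotides.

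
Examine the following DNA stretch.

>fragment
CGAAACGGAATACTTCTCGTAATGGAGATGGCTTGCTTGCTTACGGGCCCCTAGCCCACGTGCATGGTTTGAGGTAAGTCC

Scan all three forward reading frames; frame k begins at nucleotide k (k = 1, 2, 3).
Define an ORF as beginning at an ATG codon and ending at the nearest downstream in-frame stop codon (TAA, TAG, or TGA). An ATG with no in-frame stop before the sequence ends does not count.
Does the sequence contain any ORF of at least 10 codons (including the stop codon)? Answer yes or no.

yes

Frame 1: CGA AAC GGA ATA CTT CTC GTA ATG GAG ATG GCT TGC TTG CTT ACG GGC CCC TAG CCC ACG TGC ATG GTT TGA GGT AAG TCC — ATG at 22, stop TAG at 52 → 33 nt; ATG at 28, stop TAG at 52 → 27 nt; ATG at 64, stop TGA at 70 → 9 nt.
Frame 2: GAA ACG GAA TAC TTC TCG TAA TGG AGA TGG CTT GCT TGC TTA CGG GCC CCT AGC CCA CGT GCA TGG TTT GAG GTA AGT — no ATG→stop ORF.
Frame 3: AAA CGG AAT ACT TCT CGT AAT GGA GAT GGC TTG CTT GCT TAC GGG CCC CTA GCC CAC GTG CAT GGT TTG AGG TAA GTC — no ATG→stop ORF.
Frame 1 has an ORF of 11 codons (positions 22–54) ≥ 10, so yes.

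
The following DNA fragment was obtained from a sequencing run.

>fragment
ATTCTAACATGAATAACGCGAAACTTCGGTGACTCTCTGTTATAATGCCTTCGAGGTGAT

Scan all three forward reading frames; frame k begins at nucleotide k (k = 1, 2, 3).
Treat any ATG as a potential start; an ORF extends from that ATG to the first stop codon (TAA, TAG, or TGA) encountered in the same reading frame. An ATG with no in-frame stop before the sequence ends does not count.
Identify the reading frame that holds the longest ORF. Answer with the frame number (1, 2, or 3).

3

Frame 1: ATT CTA ACA TGA ATA ACG CGA AAC TTC GGT GAC TCT CTG TTA TAA TGC CTT CGA GGT GAT — no ATG→stop ORF.
Frame 2: TTC TAA CAT GAA TAA CGC GAA ACT TCG GTG ACT CTC TGT TAT AAT GCC TTC GAG GTG — no ATG→stop ORF.
Frame 3: TCT AAC ATG AAT AAC GCG AAA CTT CGG TGA CTC TCT GTT ATA ATG CCT TCG AGG TGA — ATG at 9, stop TGA at 30 → 24 nt; ATG at 45, stop TGA at 57 → 15 nt.
Longest ORF is 24 nt in frame 3 (positions 9–32).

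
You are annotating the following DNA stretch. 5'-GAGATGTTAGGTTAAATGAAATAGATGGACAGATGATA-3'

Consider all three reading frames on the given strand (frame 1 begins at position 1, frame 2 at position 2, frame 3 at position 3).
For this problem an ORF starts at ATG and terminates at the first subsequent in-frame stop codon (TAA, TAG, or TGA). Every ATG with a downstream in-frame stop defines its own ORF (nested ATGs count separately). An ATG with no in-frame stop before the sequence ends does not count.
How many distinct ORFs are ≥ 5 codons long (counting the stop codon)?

0

Frame 1: GAG ATG TTA GGT TAA ATG AAA TAG ATG GAC AGA TGA — ATG at 4, stop TAA at 13 → 12 nt; ATG at 16, stop TAG at 22 → 9 nt; ATG at 25, stop TGA at 34 → 12 nt.
Frame 2: AGA TGT TAG GTT AAA TGA AAT AGA TGG ACA GAT GAT — no ATG→stop ORF.
Frame 3: GAT GTT AGG TTA AAT GAA ATA GAT GGA CAG ATG ATA — no ATG→stop ORF.
No ORF reaches 5 codons. Count = 0.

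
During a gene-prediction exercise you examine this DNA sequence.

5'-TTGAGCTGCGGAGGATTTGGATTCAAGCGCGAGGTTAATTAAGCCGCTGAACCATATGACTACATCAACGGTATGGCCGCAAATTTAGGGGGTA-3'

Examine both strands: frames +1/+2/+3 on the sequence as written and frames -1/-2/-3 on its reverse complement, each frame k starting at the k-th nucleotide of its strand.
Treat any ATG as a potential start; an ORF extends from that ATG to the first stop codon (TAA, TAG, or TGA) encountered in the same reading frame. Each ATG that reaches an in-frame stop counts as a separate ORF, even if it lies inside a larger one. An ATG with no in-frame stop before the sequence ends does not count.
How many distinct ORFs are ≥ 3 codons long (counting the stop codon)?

2

Reverse complement (5'→3'): TACCCCCTAAATTTGCGGCCATACCGTTGATGTAGTCATATGGTTCAGCGGCTTAATTAACCTCGCGCTTGAATCCAAATCCTCCGCAGCTCAA
Frame +1: TTG AGC TGC GGA GGA TTT GGA TTC AAG CGC GAG GTT AAT TAA GCC GCT GAA CCA TAT GAC TAC ATC AAC GGT ATG GCC GCA AAT TTA GGG GGT — no ATG→stop ORF.
Frame +2: TGA GCT GCG GAG GAT TTG GAT TCA AGC GCG AGG TTA ATT AAG CCG CTG AAC CAT ATG ACT ACA TCA ACG GTA TGG CCG CAA ATT TAG GGG GTA — ATG at 56, stop TAG at 86 → 33 nt.
Frame +3: GAG CTG CGG AGG ATT TGG ATT CAA GCG CGA GGT TAA TTA AGC CGC TGA ACC ATA TGA CTA CAT CAA CGG TAT GGC CGC AAA TTT AGG GGG — no ATG→stop ORF.
Frame -1: TAC CCC CTA AAT TTG CGG CCA TAC CGT TGA TGT AGT CAT ATG GTT CAG CGG CTT AAT TAA CCT CGC GCT TGA ATC CAA ATC CTC CGC AGC TCA — ATG at 40, stop TAA at 58 → 21 nt.
Frame -2: ACC CCC TAA ATT TGC GGC CAT ACC GTT GAT GTA GTC ATA TGG TTC AGC GGC TTA ATT AAC CTC GCG CTT GAA TCC AAA TCC TCC GCA GCT CAA — no ATG→stop ORF.
Frame -3: CCC CCT AAA TTT GCG GCC ATA CCG TTG ATG TAG TCA TAT GGT TCA GCG GCT TAA TTA ACC TCG CGC TTG AAT CCA AAT CCT CCG CAG CTC — ATG at 30, stop TAG at 33 → 6 nt.
ORFs ≥ 3 codons: frame +2 56–88 (11 codons), frame -1 40–60 (7 codons). Count = 2.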